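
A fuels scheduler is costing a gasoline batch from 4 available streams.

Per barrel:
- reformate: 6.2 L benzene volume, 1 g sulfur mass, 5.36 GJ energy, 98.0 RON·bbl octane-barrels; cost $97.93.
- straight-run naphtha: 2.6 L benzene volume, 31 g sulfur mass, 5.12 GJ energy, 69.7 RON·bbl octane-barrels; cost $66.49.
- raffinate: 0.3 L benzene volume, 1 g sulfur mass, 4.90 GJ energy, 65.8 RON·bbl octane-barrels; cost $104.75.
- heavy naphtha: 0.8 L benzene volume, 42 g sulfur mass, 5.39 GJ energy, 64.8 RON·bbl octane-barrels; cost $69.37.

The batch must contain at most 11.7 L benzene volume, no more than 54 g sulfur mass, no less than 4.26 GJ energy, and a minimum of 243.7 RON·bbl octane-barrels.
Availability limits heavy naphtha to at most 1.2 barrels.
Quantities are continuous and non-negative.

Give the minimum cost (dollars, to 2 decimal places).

Treat it as an LP. Let x1 = barrels of reformate, x2 = barrels of straight-run naphtha, x3 = barrels of raffinate, x4 = barrels of heavy naphtha.
Minimise 97.93x1 + 66.49x2 + 104.75x3 + 69.37x4 with:
  6.2x1 + 2.6x2 + 0.3x3 + 0.8x4 ≤ 11.7   (benzene volume)
  1x1 + 31x2 + 1x3 + 42x4 ≤ 54   (sulfur mass)
  5.36x1 + 5.12x2 + 4.9x3 + 5.39x4 ≥ 4.26   (energy)
  98x1 + 69.7x2 + 65.8x3 + 64.8x4 ≥ 243.7   (octane-barrels)
  x4 ≤ 1.2
  x1, x2, x3, x4 ≥ 0.
At the optimum only reformate, straight-run naphtha, raffinate are positive (heavy naphtha = 0). Binding constraints: benzene volume, sulfur mass, octane-barrels.
So reformate = 1.1666 barrels, straight-run naphtha = 1.6989 barrels, raffinate = 0.16656 barrels.
Cost = 97.93·1.1666 + 66.49·1.6989 + 104.75·0.16656 = 244.6522.

$244.65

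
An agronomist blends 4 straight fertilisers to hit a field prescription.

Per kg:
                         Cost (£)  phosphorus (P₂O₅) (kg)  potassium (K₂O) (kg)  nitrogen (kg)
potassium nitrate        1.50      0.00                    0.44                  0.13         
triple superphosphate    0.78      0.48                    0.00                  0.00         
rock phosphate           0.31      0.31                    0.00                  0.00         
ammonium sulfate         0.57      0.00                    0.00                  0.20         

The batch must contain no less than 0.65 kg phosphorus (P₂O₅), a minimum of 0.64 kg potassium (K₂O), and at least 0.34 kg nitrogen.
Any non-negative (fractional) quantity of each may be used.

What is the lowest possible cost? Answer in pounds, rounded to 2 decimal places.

Set it up as a linear program. Let x1 = kg of potassium nitrate, x2 = kg of triple superphosphate, x3 = kg of rock phosphate, x4 = kg of ammonium sulfate.
min 1.5x1 + 0.78x2 + 0.31x3 + 0.57x4 with:
  0.48x2 + 0.31x3 ≥ 0.65   (phosphorus (P₂O₅))
  0.44x1 ≥ 0.64   (potassium (K₂O))
  0.13x1 + 0.2x4 ≥ 0.34   (nitrogen)
  x1, x2, x3, x4 ≥ 0.
The optimal basis is {potassium nitrate, rock phosphate, ammonium sulfate}; triple superphosphate drops out. The phosphorus (P₂O₅), potassium (K₂O), nitrogen requirements are met with equality.
So potassium nitrate = 1.455 kg, rock phosphate = 2.097 kg, ammonium sulfate = 0.7545 kg.
Objective = 1.5·1.455 + 0.31·2.097 + 0.57·0.7545 = 3.2626.

£3.26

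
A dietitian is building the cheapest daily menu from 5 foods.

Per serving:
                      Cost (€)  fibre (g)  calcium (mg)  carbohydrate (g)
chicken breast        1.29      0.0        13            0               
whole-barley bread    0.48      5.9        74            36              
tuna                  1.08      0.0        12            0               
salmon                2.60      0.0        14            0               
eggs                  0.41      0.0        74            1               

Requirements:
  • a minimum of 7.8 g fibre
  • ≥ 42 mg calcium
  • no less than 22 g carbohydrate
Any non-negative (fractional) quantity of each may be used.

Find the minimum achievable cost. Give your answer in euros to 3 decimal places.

€0.635

Let x1 = servings of chicken breast, x2 = servings of whole-barley bread, x3 = servings of tuna, x4 = servings of salmon, x5 = servings of eggs.
Minimise 1.29x1 + 0.48x2 + 1.08x3 + 2.6x4 + 0.41x5 subject to:
  5.9x2 ≥ 7.8   (fibre)
  13x1 + 74x2 + 12x3 + 14x4 + 74x5 ≥ 42   (calcium)
  36x2 + 1x5 ≥ 22   (carbohydrate)
  x1, x2, x3, x4, x5 ≥ 0.
The optimal basis is {whole-barley bread}; chicken breast, tuna, salmon, eggs drop out. There the fibre constraint is tight.
Optimal quantities: whole-barley bread = 1.322 servings.
Objective = 0.48·1.322 = 0.63456.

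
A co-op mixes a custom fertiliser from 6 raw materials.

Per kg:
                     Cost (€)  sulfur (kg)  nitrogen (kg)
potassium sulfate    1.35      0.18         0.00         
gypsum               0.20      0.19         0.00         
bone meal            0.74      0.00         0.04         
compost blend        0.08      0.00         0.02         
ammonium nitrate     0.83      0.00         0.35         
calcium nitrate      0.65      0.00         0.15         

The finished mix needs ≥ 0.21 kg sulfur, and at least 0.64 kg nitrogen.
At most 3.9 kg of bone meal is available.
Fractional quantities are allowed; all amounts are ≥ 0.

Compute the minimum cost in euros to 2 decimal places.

€1.74

Set it up as a linear program. Let x1 = kg of potassium sulfate, x2 = kg of gypsum, x3 = kg of bone meal, x4 = kg of compost blend, x5 = kg of ammonium nitrate, x6 = kg of calcium nitrate.
Minimise 1.35x1 + 0.2x2 + 0.74x3 + 0.08x4 + 0.83x5 + 0.65x6 with:
  0.18x1 + 0.19x2 ≥ 0.21   (sulfur)
  0.04x3 + 0.02x4 + 0.35x5 + 0.15x6 ≥ 0.64   (nitrogen)
  x3 ≤ 3.9
  x1, x2, x3, x4, x5, x6 ≥ 0.
The cheapest feasible vertex uses only gypsum, ammonium nitrate; potassium sulfate, bone meal, compost blend, calcium nitrate are not used. The sulfur and nitrogen requirements are met with equality.
Solving gives x2 = 1.105, x5 = 1.829.
Cost = 0.2·1.105 + 0.83·1.829 = 1.7391.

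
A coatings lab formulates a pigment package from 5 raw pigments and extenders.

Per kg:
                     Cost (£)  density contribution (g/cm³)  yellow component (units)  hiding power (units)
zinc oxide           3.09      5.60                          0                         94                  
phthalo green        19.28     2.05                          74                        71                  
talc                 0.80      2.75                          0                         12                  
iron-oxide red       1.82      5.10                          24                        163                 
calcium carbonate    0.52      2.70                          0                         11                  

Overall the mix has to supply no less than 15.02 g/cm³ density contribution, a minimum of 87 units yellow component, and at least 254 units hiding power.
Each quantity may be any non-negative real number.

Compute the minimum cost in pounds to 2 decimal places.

£6.60

Set it up as a linear program. Let x1 = kg of zinc oxide, x2 = kg of phthalo green, x3 = kg of talc, x4 = kg of iron-oxide red, x5 = kg of calcium carbonate.
Minimise 3.09x1 + 19.28x2 + 0.8x3 + 1.82x4 + 0.52x5 with:
  5.6x1 + 2.05x2 + 2.75x3 + 5.1x4 + 2.7x5 ≥ 15.02   (density contribution)
  74x2 + 24x4 ≥ 87   (yellow component)
  94x1 + 71x2 + 12x3 + 163x4 + 11x5 ≥ 254   (hiding power)
  x1, x2, x3, x4, x5 ≥ 0.
The optimal basis is {iron-oxide red}; zinc oxide, phthalo green, talc, calcium carbonate drop out. The yellow component requirement is met with equality.
So iron-oxide red = 3.625 kg.
Total cost: 1.82·3.625 = 6.5975.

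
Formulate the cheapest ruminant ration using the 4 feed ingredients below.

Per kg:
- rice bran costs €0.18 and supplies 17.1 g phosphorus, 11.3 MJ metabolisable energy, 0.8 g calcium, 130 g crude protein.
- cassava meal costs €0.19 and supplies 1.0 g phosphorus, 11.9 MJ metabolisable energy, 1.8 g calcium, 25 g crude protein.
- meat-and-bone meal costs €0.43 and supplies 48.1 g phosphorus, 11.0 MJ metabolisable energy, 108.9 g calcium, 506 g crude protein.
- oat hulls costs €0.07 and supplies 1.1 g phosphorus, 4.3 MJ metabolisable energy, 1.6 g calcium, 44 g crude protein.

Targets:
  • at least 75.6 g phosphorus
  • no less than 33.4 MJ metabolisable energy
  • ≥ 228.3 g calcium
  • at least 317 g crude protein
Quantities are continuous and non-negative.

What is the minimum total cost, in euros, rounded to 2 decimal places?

Set it up as a linear program. Let x1 = kg of rice bran, x2 = kg of cassava meal, x3 = kg of meat-and-bone meal, x4 = kg of oat hulls.
min 0.18x1 + 0.19x2 + 0.43x3 + 0.07x4 subject to:
  17.1x1 + 1x2 + 48.1x3 + 1.1x4 ≥ 75.6   (phosphorus)
  11.3x1 + 11.9x2 + 11x3 + 4.3x4 ≥ 33.4   (metabolisable energy)
  0.8x1 + 1.8x2 + 108.9x3 + 1.6x4 ≥ 228.3   (calcium)
  130x1 + 25x2 + 506x3 + 44x4 ≥ 317   (crude protein)
  x1, x2, x3, x4 ≥ 0.
The cheapest feasible vertex uses only meat-and-bone meal, oat hulls; rice bran, cassava meal are not used. The metabolisable energy and calcium requirements are met with equality.
That vertex is x3 = 2.06, x4 = 2.498.
Objective = 0.43·2.06 + 0.07·2.498 = 1.0607.

€1.06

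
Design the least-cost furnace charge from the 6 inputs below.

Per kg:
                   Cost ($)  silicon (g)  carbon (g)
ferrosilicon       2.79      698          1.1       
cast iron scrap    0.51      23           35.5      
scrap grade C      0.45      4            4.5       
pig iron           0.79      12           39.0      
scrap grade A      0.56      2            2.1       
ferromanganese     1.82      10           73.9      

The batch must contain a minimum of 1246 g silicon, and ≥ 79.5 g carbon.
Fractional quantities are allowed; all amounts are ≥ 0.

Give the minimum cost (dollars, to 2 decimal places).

Let x1 = kg of ferrosilicon, x2 = kg of cast iron scrap, x3 = kg of scrap grade C, x4 = kg of pig iron, x5 = kg of scrap grade A, x6 = kg of ferromanganese.
Minimize 2.79x1 + 0.51x2 + 0.45x3 + 0.79x4 + 0.56x5 + 1.82x6 s.t.:
  698x1 + 23x2 + 4x3 + 12x4 + 2x5 + 10x6 ≥ 1246   (silicon)
  1.1x1 + 35.5x2 + 4.5x3 + 39x4 + 2.1x5 + 73.9x6 ≥ 79.5   (carbon)
  x1, x2, x3, x4, x5, x6 ≥ 0.
The cheapest feasible vertex uses only ferrosilicon, cast iron scrap; scrap grade C, pig iron, scrap grade A, ferromanganese are not used. There the silicon and carbon constraints are tight.
So ferrosilicon = 1.713 kg, cast iron scrap = 2.186 kg.
Total cost: 2.79·1.713 + 0.51·2.186 = 5.8941.

$5.89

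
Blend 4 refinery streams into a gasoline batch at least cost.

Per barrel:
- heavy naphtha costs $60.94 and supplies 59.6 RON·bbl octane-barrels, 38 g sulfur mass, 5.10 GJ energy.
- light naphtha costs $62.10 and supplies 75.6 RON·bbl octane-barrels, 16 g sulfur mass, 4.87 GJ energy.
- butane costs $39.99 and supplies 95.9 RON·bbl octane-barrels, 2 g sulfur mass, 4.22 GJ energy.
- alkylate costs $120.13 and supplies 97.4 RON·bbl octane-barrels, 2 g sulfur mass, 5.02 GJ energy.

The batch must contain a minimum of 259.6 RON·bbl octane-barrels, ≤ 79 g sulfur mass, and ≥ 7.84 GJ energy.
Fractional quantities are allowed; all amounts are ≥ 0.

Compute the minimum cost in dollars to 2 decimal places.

Set it up as a linear program. Let x1 = barrels of heavy naphtha, x2 = barrels of light naphtha, x3 = barrels of butane, x4 = barrels of alkylate.
Minimise 60.94x1 + 62.1x2 + 39.99x3 + 120.13x4 with:
  59.6x1 + 75.6x2 + 95.9x3 + 97.4x4 ≥ 259.6   (octane-barrels)
  38x1 + 16x2 + 2x3 + 2x4 ≤ 79   (sulfur mass)
  5.1x1 + 4.87x2 + 4.22x3 + 5.02x4 ≥ 7.84   (energy)
  x1, x2, x3, x4 ≥ 0.
At the optimum only butane is positive (heavy naphtha, light naphtha, alkylate = 0). Binding constraint: octane-barrels.
So butane = 2.707 barrels.
Cost = 39.99·2.707 = 108.2529.

$108.25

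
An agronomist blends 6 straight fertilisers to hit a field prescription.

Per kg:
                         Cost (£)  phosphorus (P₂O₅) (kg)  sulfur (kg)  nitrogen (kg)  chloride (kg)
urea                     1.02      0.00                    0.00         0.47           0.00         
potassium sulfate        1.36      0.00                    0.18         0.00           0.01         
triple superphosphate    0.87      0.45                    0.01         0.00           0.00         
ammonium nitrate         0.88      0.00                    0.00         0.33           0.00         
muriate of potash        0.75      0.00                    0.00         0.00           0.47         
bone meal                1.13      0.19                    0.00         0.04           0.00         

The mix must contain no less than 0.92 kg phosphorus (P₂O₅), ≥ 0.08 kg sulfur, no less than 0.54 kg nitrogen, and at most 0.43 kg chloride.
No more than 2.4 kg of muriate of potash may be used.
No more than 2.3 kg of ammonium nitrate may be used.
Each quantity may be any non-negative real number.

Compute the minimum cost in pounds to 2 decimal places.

Treat it as an LP. Let x1 = kg of urea, x2 = kg of potassium sulfate, x3 = kg of triple superphosphate, x4 = kg of ammonium nitrate, x5 = kg of muriate of potash, x6 = kg of bone meal.
Minimise 1.02x1 + 1.36x2 + 0.87x3 + 0.88x4 + 0.75x5 + 1.13x6 with:
  0.45x3 + 0.19x6 ≥ 0.92   (phosphorus (P₂O₅))
  0.18x2 + 0.01x3 ≥ 0.08   (sulfur)
  0.47x1 + 0.33x4 + 0.04x6 ≥ 0.54   (nitrogen)
  0.01x2 + 0.47x5 ≤ 0.43   (chloride)
  x5 ≤ 2.4
  x4 ≤ 2.3
  x1, x2, x3, x4, x5, x6 ≥ 0.
The minimum-cost mix takes nothing from ammonium nitrate, muriate of potash, bone meal — only urea, potassium sulfate, triple superphosphate. The phosphorus (P₂O₅), sulfur, nitrogen requirements are met with equality.
Optimal quantities: urea = 1.149 kg, potassium sulfate = 0.3309 kg, triple superphosphate = 2.044 kg.
Objective = 1.02·1.149 + 1.36·0.3309 + 0.87·2.044 = 3.4003.

£3.40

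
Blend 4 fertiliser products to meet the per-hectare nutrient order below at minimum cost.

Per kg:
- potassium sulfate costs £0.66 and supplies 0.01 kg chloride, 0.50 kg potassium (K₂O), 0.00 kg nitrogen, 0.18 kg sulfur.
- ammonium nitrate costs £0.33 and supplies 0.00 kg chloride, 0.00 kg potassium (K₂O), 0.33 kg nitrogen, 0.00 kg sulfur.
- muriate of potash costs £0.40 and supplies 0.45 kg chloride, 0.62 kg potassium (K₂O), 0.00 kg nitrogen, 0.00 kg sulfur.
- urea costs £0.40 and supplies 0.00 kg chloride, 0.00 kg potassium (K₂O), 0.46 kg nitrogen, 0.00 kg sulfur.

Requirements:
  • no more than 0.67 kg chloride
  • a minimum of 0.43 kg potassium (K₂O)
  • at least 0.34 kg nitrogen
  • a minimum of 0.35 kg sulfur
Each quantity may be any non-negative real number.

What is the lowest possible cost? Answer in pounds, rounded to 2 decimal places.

This is a linear program. Let x1 = kg of potassium sulfate, x2 = kg of ammonium nitrate, x3 = kg of muriate of potash, x4 = kg of urea.
Minimise 0.66x1 + 0.33x2 + 0.4x3 + 0.4x4 with:
  0.01x1 + 0.45x3 ≤ 0.67   (chloride)
  0.5x1 + 0.62x3 ≥ 0.43   (potassium (K₂O))
  0.33x2 + 0.46x4 ≥ 0.34   (nitrogen)
  0.18x1 ≥ 0.35   (sulfur)
  x1, x2, x3, x4 ≥ 0.
The minimum-cost mix takes nothing from ammonium nitrate, muriate of potash — only potassium sulfate, urea. Binding constraints: nitrogen and sulfur.
That vertex is x1 = 1.944, x4 = 0.7391.
Objective = 0.66·1.944 + 0.4·0.7391 = 1.5787.

£1.58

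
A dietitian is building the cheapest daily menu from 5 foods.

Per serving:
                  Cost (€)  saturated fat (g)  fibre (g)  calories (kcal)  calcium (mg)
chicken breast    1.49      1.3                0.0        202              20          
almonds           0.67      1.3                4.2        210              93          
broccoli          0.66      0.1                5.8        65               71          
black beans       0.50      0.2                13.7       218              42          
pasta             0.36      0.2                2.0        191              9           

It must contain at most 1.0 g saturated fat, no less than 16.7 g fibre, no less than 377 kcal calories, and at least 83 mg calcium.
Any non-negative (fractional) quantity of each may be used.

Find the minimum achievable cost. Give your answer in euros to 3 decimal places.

Set it up as a linear program. Let x1 = servings of chicken breast, x2 = servings of almonds, x3 = servings of broccoli, x4 = servings of black beans, x5 = servings of pasta.
min 1.49x1 + 0.67x2 + 0.66x3 + 0.5x4 + 0.36x5 with:
  1.3x1 + 1.3x2 + 0.1x3 + 0.2x4 + 0.2x5 ≤ 1   (saturated fat)
  4.2x2 + 5.8x3 + 13.7x4 + 2x5 ≥ 16.7   (fibre)
  202x1 + 210x2 + 65x3 + 218x4 + 191x5 ≥ 377   (calories)
  20x1 + 93x2 + 71x3 + 42x4 + 9x5 ≥ 83   (calcium)
  x1, x2, x3, x4, x5 ≥ 0.
The minimum-cost mix takes nothing from chicken breast, broccoli, pasta — only almonds, black beans. The calories and calcium requirements are met with equality.
So almonds = 0.1973 servings, black beans = 1.539 servings.
Cost = 0.67·0.1973 + 0.5·1.539 = 0.90169.

€0.902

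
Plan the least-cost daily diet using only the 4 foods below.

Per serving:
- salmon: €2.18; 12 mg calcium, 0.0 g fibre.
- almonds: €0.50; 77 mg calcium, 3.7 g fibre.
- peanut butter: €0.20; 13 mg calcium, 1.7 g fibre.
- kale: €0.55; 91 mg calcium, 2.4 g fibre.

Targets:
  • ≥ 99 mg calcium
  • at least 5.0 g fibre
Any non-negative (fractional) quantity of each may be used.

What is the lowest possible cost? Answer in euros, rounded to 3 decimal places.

€0.669

Treat it as an LP. Let x1 = servings of salmon, x2 = servings of almonds, x3 = servings of peanut butter, x4 = servings of kale.
Minimize 2.18x1 + 0.5x2 + 0.2x3 + 0.55x4 subject to:
  12x1 + 77x2 + 13x3 + 91x4 ≥ 99   (calcium)
  3.7x2 + 1.7x3 + 2.4x4 ≥ 5   (fibre)
  x1, x2, x3, x4 ≥ 0.
The minimum-cost mix takes nothing from salmon, kale — only almonds, peanut butter. There the calcium and fibre constraints are tight.
That vertex is x2 = 1.248, x3 = 0.2258.
Hence cost = 0.5·1.248 + 0.2·0.2258 = €0.66916.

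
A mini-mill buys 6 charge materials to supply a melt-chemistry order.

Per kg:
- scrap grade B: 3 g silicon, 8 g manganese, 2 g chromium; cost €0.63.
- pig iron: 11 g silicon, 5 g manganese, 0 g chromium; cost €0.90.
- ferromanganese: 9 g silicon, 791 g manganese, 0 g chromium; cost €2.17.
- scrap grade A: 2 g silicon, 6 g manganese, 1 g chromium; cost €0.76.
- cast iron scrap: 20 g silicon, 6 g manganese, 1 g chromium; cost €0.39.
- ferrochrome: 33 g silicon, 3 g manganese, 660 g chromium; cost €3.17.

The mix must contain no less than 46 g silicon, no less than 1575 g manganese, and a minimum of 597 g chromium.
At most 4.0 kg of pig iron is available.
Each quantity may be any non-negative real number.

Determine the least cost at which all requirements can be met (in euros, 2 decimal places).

€7.18

Let x1 = kg of scrap grade B, x2 = kg of pig iron, x3 = kg of ferromanganese, x4 = kg of scrap grade A, x5 = kg of cast iron scrap, x6 = kg of ferrochrome.
Minimize 0.63x1 + 0.9x2 + 2.17x3 + 0.76x4 + 0.39x5 + 3.17x6 with:
  3x1 + 11x2 + 9x3 + 2x4 + 20x5 + 33x6 ≥ 46   (silicon)
  8x1 + 5x2 + 791x3 + 6x4 + 6x5 + 3x6 ≥ 1575   (manganese)
  2x1 + 1x4 + 1x5 + 660x6 ≥ 597   (chromium)
  x2 ≤ 4
  x1, x2, x3, x4, x5, x6 ≥ 0.
The cheapest feasible vertex uses only ferromanganese, ferrochrome; scrap grade B, pig iron, scrap grade A, cast iron scrap are not used. Binding constraints: manganese and chromium.
Solving gives x3 = 1.988, x6 = 0.9045.
Total cost: 2.17·1.988 + 3.17·0.9045 = 7.1812.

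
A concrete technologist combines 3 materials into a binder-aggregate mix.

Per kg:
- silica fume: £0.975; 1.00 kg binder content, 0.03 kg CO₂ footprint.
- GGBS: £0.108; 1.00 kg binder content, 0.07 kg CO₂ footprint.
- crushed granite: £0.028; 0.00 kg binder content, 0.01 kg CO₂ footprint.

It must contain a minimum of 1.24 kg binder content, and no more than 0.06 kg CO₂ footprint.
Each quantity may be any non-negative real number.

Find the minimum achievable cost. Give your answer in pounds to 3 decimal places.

£0.715

This is a linear program. Let x1 = kg of silica fume, x2 = kg of GGBS, x3 = kg of crushed granite.
Minimise 0.975x1 + 0.108x2 + 0.028x3 subject to:
  1x1 + 1x2 ≥ 1.24   (binder content)
  0.03x1 + 0.07x2 + 0.01x3 ≤ 0.06   (CO₂ footprint)
  x1, x2, x3 ≥ 0.
The cheapest feasible vertex uses only silica fume, GGBS; crushed granite is not used. There the binder content and CO₂ footprint constraints are tight.
Optimal quantities: silica fume = 0.67 kg, GGBS = 0.57 kg.
Objective = 0.975·0.67 + 0.108·0.57 = 0.71481.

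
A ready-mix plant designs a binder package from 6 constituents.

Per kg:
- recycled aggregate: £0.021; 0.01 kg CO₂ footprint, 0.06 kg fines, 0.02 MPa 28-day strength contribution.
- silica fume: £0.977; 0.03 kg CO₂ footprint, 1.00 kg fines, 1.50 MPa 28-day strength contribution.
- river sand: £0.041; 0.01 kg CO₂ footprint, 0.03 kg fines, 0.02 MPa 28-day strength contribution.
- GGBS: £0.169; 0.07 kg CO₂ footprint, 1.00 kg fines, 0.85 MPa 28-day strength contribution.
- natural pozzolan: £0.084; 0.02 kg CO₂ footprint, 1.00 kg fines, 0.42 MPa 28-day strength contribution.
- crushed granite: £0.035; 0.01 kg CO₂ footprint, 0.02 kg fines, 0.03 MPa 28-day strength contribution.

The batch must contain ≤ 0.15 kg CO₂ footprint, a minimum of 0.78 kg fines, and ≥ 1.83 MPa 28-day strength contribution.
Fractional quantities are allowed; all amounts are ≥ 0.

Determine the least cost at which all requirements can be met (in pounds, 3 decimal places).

Let x1 = kg of recycled aggregate, x2 = kg of silica fume, x3 = kg of river sand, x4 = kg of GGBS, x5 = kg of natural pozzolan, x6 = kg of crushed granite.
Minimise 0.021x1 + 0.977x2 + 0.041x3 + 0.169x4 + 0.084x5 + 0.035x6 s.t.:
  0.01x1 + 0.03x2 + 0.01x3 + 0.07x4 + 0.02x5 + 0.01x6 ≤ 0.15   (CO₂ footprint)
  0.06x1 + 1x2 + 0.03x3 + 1x4 + 1x5 + 0.02x6 ≥ 0.78   (fines)
  0.02x1 + 1.5x2 + 0.02x3 + 0.85x4 + 0.42x5 + 0.03x6 ≥ 1.83   (28-day strength contribution)
  x1, x2, x3, x4, x5, x6 ≥ 0.
The minimum-cost mix takes nothing from recycled aggregate, silica fume, river sand, crushed granite — only GGBS, natural pozzolan. The CO₂ footprint and 28-day strength contribution requirements are met with equality.
That vertex is x4 = 2.129, x5 = 0.04839.
Hence cost = 0.169·2.129 + 0.084·0.04839 = £0.36387.

£0.364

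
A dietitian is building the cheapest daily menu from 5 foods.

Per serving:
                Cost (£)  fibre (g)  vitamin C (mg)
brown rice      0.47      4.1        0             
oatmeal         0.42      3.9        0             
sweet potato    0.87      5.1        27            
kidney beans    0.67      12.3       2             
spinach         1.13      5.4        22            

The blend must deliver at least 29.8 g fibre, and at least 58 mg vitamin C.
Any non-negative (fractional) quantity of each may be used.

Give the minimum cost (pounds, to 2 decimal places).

Set it up as a linear program. Let x1 = servings of brown rice, x2 = servings of oatmeal, x3 = servings of sweet potato, x4 = servings of kidney beans, x5 = servings of spinach.
Minimize 0.47x1 + 0.42x2 + 0.87x3 + 0.67x4 + 1.13x5 with:
  4.1x1 + 3.9x2 + 5.1x3 + 12.3x4 + 5.4x5 ≥ 29.8   (fibre)
  27x3 + 2x4 + 22x5 ≥ 58   (vitamin C)
  x1, x2, x3, x4, x5 ≥ 0.
At the optimum only sweet potato, kidney beans are positive (brown rice, oatmeal, spinach = 0). Binding constraints: fibre and vitamin C.
So sweet potato = 2.031 servings, kidney beans = 1.581 servings.
Cost = 0.87·2.031 + 0.67·1.581 = 2.8262.

£2.83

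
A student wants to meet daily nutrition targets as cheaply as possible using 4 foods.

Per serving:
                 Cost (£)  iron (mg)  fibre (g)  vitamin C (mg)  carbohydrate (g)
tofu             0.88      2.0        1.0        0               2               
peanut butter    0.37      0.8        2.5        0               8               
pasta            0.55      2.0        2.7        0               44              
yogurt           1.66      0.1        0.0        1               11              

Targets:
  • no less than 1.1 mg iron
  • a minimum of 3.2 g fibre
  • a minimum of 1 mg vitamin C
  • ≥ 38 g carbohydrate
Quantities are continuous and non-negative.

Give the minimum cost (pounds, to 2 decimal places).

This is a linear program. Let x1 = servings of tofu, x2 = servings of peanut butter, x3 = servings of pasta, x4 = servings of yogurt.
Minimize 0.88x1 + 0.37x2 + 0.55x3 + 1.66x4 s.t.:
  2x1 + 0.8x2 + 2x3 + 0.1x4 ≥ 1.1   (iron)
  1x1 + 2.5x2 + 2.7x3 ≥ 3.2   (fibre)
  1x4 ≥ 1   (vitamin C)
  2x1 + 8x2 + 44x3 + 11x4 ≥ 38   (carbohydrate)
  x1, x2, x3, x4 ≥ 0.
The optimal basis is {peanut butter, pasta, yogurt}; tofu drops out. The fibre, vitamin C, carbohydrate requirements are met with equality.
Optimal quantities: peanut butter = 0.7681 servings, pasta = 0.474 servings, yogurt = 1 serving.
Objective = 0.37·0.7681 + 0.55·0.474 + 1.66·1 = 2.2049.

£2.20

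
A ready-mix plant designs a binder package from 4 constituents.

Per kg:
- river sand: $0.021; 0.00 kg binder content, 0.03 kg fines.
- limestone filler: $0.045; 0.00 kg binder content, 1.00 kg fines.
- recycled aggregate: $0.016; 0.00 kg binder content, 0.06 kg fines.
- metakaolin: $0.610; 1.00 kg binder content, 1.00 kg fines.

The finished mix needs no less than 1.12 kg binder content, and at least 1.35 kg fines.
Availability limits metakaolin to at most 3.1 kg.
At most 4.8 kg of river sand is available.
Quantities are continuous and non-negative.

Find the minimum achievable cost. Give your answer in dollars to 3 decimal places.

This is a linear program. Let x1 = kg of river sand, x2 = kg of limestone filler, x3 = kg of recycled aggregate, x4 = kg of metakaolin.
Minimise 0.021x1 + 0.045x2 + 0.016x3 + 0.61x4 with:
  1x4 ≥ 1.12   (binder content)
  0.03x1 + 1x2 + 0.06x3 + 1x4 ≥ 1.35   (fines)
  x4 ≤ 3.1
  x1 ≤ 4.8
  x1, x2, x3, x4 ≥ 0.
The minimum-cost mix takes nothing from river sand, recycled aggregate — only limestone filler, metakaolin. The binder content and fines requirements are met with equality.
So limestone filler = 0.23 kg, metakaolin = 1.12 kg.
Cost = 0.045·0.23 + 0.61·1.12 = 0.69355.

$0.694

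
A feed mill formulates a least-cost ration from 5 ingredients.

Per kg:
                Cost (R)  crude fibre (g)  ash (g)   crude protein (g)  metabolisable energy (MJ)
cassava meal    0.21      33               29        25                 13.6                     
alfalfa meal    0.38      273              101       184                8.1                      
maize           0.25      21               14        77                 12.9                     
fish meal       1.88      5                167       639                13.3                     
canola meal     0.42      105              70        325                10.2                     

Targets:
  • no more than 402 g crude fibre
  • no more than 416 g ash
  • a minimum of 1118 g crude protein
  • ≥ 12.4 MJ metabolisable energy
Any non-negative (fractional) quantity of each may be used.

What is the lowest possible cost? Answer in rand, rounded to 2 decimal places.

R1.44

Treat it as an LP. Let x1 = kg of cassava meal, x2 = kg of alfalfa meal, x3 = kg of maize, x4 = kg of fish meal, x5 = kg of canola meal.
Minimise 0.21x1 + 0.38x2 + 0.25x3 + 1.88x4 + 0.42x5 s.t.:
  33x1 + 273x2 + 21x3 + 5x4 + 105x5 ≤ 402   (crude fibre)
  29x1 + 101x2 + 14x3 + 167x4 + 70x5 ≤ 416   (ash)
  25x1 + 184x2 + 77x3 + 639x4 + 325x5 ≥ 1118   (crude protein)
  13.6x1 + 8.1x2 + 12.9x3 + 13.3x4 + 10.2x5 ≥ 12.4   (metabolisable energy)
  x1, x2, x3, x4, x5 ≥ 0.
The cheapest feasible vertex uses only canola meal; cassava meal, alfalfa meal, maize, fish meal are not used. There the crude protein constraint is tight.
That vertex is x5 = 3.44.
Objective = 0.42·3.44 = 1.4448.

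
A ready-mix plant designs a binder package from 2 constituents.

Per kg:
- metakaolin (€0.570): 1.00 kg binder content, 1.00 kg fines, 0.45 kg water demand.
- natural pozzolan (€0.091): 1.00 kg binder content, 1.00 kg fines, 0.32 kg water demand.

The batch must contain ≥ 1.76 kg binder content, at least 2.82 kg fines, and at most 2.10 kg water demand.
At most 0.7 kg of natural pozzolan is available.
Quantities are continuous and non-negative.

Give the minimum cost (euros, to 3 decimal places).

This is a linear program. Let x1 = kg of metakaolin, x2 = kg of natural pozzolan.
Minimise 0.57x1 + 0.091x2 s.t.:
  1x1 + 1x2 ≥ 1.76   (binder content)
  1x1 + 1x2 ≥ 2.82   (fines)
  0.45x1 + 0.32x2 ≤ 2.1   (water demand)
  x2 ≤ 0.7
  x1, x2 ≥ 0.
Both inputs are positive at the optimum. There the fines and the natural pozzolan cap constraints are tight.
That vertex is x1 = 2.12, x2 = 0.7.
Hence cost = 0.57·2.12 + 0.091·0.7 = €1.27210.

€1.272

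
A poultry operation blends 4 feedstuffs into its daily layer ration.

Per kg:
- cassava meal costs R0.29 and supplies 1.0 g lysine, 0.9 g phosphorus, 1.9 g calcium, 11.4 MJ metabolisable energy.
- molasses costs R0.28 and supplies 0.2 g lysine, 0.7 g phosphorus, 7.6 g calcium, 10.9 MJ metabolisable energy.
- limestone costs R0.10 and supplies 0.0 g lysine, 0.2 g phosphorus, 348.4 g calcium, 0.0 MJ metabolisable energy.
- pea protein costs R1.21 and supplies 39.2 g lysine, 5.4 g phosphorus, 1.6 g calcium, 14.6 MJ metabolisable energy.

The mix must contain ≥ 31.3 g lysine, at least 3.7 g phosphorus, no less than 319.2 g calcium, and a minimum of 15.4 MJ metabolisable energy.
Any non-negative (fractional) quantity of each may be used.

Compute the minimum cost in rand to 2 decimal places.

Treat it as an LP. Let x1 = kg of cassava meal, x2 = kg of molasses, x3 = kg of limestone, x4 = kg of pea protein.
Minimize 0.29x1 + 0.28x2 + 0.1x3 + 1.21x4 with:
  1x1 + 0.2x2 + 39.2x4 ≥ 31.3   (lysine)
  0.9x1 + 0.7x2 + 0.2x3 + 5.4x4 ≥ 3.7   (phosphorus)
  1.9x1 + 7.6x2 + 348.4x3 + 1.6x4 ≥ 319.2   (calcium)
  11.4x1 + 10.9x2 + 14.6x4 ≥ 15.4   (metabolisable energy)
  x1, x2, x3, x4 ≥ 0.
At the optimum only cassava meal, limestone, pea protein are positive (molasses = 0). The lysine, calcium, metabolisable energy requirements are met with equality.
Optimal quantities: cassava meal = 0.3394 kg, limestone = 0.9107 kg, pea protein = 0.7898 kg.
Objective = 0.29·0.3394 + 0.1·0.9107 + 1.21·0.7898 = 1.1452.

R1.15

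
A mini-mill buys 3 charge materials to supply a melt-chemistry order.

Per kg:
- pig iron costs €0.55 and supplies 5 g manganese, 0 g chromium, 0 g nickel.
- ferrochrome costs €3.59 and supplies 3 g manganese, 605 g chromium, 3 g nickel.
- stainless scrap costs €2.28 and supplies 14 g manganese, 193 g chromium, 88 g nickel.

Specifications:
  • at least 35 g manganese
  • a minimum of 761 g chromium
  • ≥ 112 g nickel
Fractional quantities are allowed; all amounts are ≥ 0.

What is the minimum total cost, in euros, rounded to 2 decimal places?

Set it up as a linear program. Let x1 = kg of pig iron, x2 = kg of ferrochrome, x3 = kg of stainless scrap.
Minimize 0.55x1 + 3.59x2 + 2.28x3 with:
  5x1 + 3x2 + 14x3 ≥ 35   (manganese)
  605x2 + 193x3 ≥ 761   (chromium)
  3x2 + 88x3 ≥ 112   (nickel)
  x1, x2, x3 ≥ 0.
The optimal basis is {ferrochrome, stainless scrap}; pig iron drops out. Binding constraints: manganese and chromium.
Optimal quantities: ferrochrome = 0.4941 kg, stainless scrap = 2.394 kg.
Cost = 3.59·0.4941 + 2.28·2.394 = 7.2321.

€7.23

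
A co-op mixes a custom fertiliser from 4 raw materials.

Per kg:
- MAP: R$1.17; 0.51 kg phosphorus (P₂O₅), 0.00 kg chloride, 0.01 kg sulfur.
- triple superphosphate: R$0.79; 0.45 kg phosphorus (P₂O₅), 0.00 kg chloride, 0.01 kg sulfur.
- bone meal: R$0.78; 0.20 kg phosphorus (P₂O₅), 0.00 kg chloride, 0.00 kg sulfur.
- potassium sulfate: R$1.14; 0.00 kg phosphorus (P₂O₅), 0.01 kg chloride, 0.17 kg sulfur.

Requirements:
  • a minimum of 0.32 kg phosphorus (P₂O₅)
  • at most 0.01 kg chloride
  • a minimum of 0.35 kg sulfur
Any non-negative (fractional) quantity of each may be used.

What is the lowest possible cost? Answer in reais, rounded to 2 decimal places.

Treat it as an LP. Let x1 = kg of MAP, x2 = kg of triple superphosphate, x3 = kg of bone meal, x4 = kg of potassium sulfate.
min 1.17x1 + 0.79x2 + 0.78x3 + 1.14x4 subject to:
  0.51x1 + 0.45x2 + 0.2x3 ≥ 0.32   (phosphorus (P₂O₅))
  0.01x4 ≤ 0.01   (chloride)
  0.01x1 + 0.01x2 + 0.17x4 ≥ 0.35   (sulfur)
  x1, x2, x3, x4 ≥ 0.
The optimal basis is {triple superphosphate, potassium sulfate}; MAP, bone meal drop out. Binding constraints: chloride and sulfur.
So triple superphosphate = 18 kg, potassium sulfate = 1 kg.
Hence cost = 0.79·18 + 1.14·1 = R$15.3600.

R$15.36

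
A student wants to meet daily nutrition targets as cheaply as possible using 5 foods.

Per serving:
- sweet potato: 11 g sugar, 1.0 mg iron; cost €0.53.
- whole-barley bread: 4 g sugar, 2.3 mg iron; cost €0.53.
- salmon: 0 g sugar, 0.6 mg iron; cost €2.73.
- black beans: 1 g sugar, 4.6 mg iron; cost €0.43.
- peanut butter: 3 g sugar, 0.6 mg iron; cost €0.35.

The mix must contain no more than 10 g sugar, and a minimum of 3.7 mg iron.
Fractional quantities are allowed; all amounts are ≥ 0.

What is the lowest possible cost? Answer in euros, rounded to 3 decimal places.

€0.346

Let x1 = servings of sweet potato, x2 = servings of whole-barley bread, x3 = servings of salmon, x4 = servings of black beans, x5 = servings of peanut butter.
Minimise 0.53x1 + 0.53x2 + 2.73x3 + 0.43x4 + 0.35x5 subject to:
  11x1 + 4x2 + 1x4 + 3x5 ≤ 10   (sugar)
  1x1 + 2.3x2 + 0.6x3 + 4.6x4 + 0.6x5 ≥ 3.7   (iron)
  x1, x2, x3, x4, x5 ≥ 0.
At the optimum only black beans is positive (sweet potato, whole-barley bread, salmon, peanut butter = 0). There the iron constraint is tight.
Optimal quantities: black beans = 0.8043 servings.
Hence cost = 0.43·0.8043 = €0.34585.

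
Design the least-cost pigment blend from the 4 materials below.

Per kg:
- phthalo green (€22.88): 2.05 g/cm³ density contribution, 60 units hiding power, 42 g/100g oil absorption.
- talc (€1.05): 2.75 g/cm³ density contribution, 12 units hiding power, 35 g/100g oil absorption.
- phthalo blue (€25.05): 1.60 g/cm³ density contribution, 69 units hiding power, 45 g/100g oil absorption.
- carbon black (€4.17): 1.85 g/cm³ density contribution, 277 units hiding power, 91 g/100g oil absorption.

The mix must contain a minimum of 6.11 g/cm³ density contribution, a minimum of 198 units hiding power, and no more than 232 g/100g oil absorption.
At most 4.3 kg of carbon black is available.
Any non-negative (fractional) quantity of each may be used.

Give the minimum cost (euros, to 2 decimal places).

Set it up as a linear program. Let x1 = kg of phthalo green, x2 = kg of talc, x3 = kg of phthalo blue, x4 = kg of carbon black.
Minimize 22.88x1 + 1.05x2 + 25.05x3 + 4.17x4 subject to:
  2.05x1 + 2.75x2 + 1.6x3 + 1.85x4 ≥ 6.11   (density contribution)
  60x1 + 12x2 + 69x3 + 277x4 ≥ 198   (hiding power)
  42x1 + 35x2 + 45x3 + 91x4 ≤ 232   (oil absorption)
  x4 ≤ 4.3
  x1, x2, x3, x4 ≥ 0.
At the optimum only talc, carbon black are positive (phthalo green, phthalo blue = 0). The density contribution and hiding power requirements are met with equality.
Optimal quantities: talc = 1.793 kg, carbon black = 0.6371 kg.
Total cost: 1.05·1.793 + 4.17·0.6371 = 4.5394.

€4.54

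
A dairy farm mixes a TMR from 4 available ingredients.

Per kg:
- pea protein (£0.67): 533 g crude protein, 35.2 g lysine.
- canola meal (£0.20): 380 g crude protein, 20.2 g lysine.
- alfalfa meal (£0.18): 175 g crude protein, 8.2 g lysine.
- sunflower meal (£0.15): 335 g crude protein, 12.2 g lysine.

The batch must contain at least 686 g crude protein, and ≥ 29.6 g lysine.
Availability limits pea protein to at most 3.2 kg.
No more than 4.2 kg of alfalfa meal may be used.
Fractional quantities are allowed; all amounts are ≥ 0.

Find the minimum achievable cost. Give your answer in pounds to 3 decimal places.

Let x1 = kg of pea protein, x2 = kg of canola meal, x3 = kg of alfalfa meal, x4 = kg of sunflower meal.
Minimise 0.67x1 + 0.2x2 + 0.18x3 + 0.15x4 s.t.:
  533x1 + 380x2 + 175x3 + 335x4 ≥ 686   (crude protein)
  35.2x1 + 20.2x2 + 8.2x3 + 12.2x4 ≥ 29.6   (lysine)
  x1 ≤ 3.2
  x3 ≤ 4.2
  x1, x2, x3, x4 ≥ 0.
The optimal basis is {canola meal, sunflower meal}; pea protein, alfalfa meal drop out. There the crude protein and lysine constraints are tight.
That vertex is x2 = 0.7259, x4 = 1.224.
Hence cost = 0.2·0.7259 + 0.15·1.224 = £0.32878.

£0.329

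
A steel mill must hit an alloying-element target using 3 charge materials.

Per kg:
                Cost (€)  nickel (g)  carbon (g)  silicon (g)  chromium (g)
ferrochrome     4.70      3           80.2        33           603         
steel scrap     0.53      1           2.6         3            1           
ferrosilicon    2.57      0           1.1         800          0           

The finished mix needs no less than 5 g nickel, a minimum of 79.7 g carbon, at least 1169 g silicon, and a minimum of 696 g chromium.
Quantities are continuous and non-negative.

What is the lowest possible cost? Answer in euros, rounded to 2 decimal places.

This is a linear program. Let x1 = kg of ferrochrome, x2 = kg of steel scrap, x3 = kg of ferrosilicon.
Minimize 4.7x1 + 0.53x2 + 2.57x3 s.t.:
  3x1 + 1x2 ≥ 5   (nickel)
  80.2x1 + 2.6x2 + 1.1x3 ≥ 79.7   (carbon)
  33x1 + 3x2 + 800x3 ≥ 1169   (silicon)
  603x1 + 1x2 ≥ 696   (chromium)
  x1, x2, x3 ≥ 0.
The optimal mix uses every input. There the nickel, silicon, chromium constraints are tight.
Solving gives x1 = 1.152, x2 = 1.545, x3 = 1.408.
Objective = 4.7·1.152 + 0.53·1.545 + 2.57·1.408 = 9.8518.

€9.85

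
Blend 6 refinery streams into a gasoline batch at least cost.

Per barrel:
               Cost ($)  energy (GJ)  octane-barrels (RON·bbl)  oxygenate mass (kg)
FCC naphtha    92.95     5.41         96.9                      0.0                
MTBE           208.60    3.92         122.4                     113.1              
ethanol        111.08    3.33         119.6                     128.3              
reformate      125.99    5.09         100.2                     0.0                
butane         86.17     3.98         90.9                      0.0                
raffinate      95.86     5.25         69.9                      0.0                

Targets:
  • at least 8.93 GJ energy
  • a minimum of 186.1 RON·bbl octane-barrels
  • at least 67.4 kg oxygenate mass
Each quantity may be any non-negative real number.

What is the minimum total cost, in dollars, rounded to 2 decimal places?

$181.73

Let x1 = barrels of FCC naphtha, x2 = barrels of MTBE, x3 = barrels of ethanol, x4 = barrels of reformate, x5 = barrels of butane, x6 = barrels of raffinate.
min 92.95x1 + 208.6x2 + 111.08x3 + 125.99x4 + 86.17x5 + 95.86x6 subject to:
  5.41x1 + 3.92x2 + 3.33x3 + 5.09x4 + 3.98x5 + 5.25x6 ≥ 8.93   (energy)
  96.9x1 + 122.4x2 + 119.6x3 + 100.2x4 + 90.9x5 + 69.9x6 ≥ 186.1   (octane-barrels)
  113.1x2 + 128.3x3 ≥ 67.4   (oxygenate mass)
  x1, x2, x3, x4, x5, x6 ≥ 0.
The optimal basis is {FCC naphtha, ethanol}; MTBE, reformate, butane, raffinate drop out. The energy and oxygenate mass requirements are met with equality.
Optimal quantities: FCC naphtha = 1.3273 barrels, ethanol = 0.52533 barrels.
Hence cost = 92.95·1.3273 + 111.08·0.52533 = $181.7262.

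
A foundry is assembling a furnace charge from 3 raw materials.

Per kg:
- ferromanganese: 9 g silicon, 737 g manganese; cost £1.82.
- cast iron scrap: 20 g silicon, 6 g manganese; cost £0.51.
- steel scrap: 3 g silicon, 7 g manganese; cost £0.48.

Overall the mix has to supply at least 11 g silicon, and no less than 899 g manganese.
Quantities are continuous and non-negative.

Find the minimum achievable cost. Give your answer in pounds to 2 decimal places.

£2.22

Let x1 = kg of ferromanganese, x2 = kg of cast iron scrap, x3 = kg of steel scrap.
min 1.82x1 + 0.51x2 + 0.48x3 s.t.:
  9x1 + 20x2 + 3x3 ≥ 11   (silicon)
  737x1 + 6x2 + 7x3 ≥ 899   (manganese)
  x1, x2, x3 ≥ 0.
The minimum-cost mix takes nothing from steel scrap — only ferromanganese, cast iron scrap. Binding constraints: silicon and manganese.
Solving gives x1 = 1.22, x2 = 0.001089.
Hence cost = 1.82·1.22 + 0.51·0.001089 = £2.2210.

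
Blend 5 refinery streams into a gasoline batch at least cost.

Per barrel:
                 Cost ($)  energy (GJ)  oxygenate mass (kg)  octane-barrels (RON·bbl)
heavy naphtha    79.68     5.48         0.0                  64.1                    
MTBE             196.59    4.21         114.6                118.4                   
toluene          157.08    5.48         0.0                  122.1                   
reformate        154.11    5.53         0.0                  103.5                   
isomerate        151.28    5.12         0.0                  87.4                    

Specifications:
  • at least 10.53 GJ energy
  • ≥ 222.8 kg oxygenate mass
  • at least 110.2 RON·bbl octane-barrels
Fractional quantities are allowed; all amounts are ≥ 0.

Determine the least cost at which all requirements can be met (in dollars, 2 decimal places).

Set it up as a linear program. Let x1 = barrels of heavy naphtha, x2 = barrels of MTBE, x3 = barrels of toluene, x4 = barrels of reformate, x5 = barrels of isomerate.
Minimise 79.68x1 + 196.59x2 + 157.08x3 + 154.11x4 + 151.28x5 subject to:
  5.48x1 + 4.21x2 + 5.48x3 + 5.53x4 + 5.12x5 ≥ 10.53   (energy)
  114.6x2 ≥ 222.8   (oxygenate mass)
  64.1x1 + 118.4x2 + 122.1x3 + 103.5x4 + 87.4x5 ≥ 110.2   (octane-barrels)
  x1, x2, x3, x4, x5 ≥ 0.
The optimal basis is {heavy naphtha, MTBE}; toluene, reformate, isomerate drop out. Binding constraints: energy and oxygenate mass.
Optimal quantities: heavy naphtha = 0.42794 barrels, MTBE = 1.94415 barrels.
Cost = 79.68·0.42794 + 196.59·1.94415 = 416.2987.

$416.30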